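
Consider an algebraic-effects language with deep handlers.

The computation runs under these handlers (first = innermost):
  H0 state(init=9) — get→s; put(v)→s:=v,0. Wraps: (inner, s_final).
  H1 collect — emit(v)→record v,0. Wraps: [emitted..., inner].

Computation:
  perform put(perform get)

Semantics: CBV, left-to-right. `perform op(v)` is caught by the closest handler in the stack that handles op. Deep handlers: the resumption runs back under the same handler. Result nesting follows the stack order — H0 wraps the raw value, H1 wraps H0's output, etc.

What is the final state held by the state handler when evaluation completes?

Answer: 9

Step-by-step:
get @ H0 ⇒ 9
put(9) @ H0 ⇒ s:=9
H0 returns (0, 9)
H1 returns [(0, 9)]
= [(0, 9)]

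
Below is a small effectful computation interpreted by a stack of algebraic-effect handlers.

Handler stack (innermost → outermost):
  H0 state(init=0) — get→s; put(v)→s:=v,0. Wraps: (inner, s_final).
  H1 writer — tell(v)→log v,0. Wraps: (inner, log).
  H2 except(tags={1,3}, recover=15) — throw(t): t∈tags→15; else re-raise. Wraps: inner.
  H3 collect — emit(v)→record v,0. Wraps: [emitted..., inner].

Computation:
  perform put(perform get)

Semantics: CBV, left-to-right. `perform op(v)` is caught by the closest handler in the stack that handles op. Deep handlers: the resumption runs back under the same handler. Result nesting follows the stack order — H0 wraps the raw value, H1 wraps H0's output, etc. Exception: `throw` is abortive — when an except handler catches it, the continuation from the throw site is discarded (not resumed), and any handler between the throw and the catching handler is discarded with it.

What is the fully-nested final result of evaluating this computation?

Step-by-step:
get @ H0 ⇒ 0
put(0) @ H0 ⇒ s:=0
H0 returns (0, 0)
H1 returns ((0, 0), ())
H2 returns ((0, 0), ())
H3 returns [((0, 0), ())]
= [((0, 0), ())]

Answer: [((0, 0), ())]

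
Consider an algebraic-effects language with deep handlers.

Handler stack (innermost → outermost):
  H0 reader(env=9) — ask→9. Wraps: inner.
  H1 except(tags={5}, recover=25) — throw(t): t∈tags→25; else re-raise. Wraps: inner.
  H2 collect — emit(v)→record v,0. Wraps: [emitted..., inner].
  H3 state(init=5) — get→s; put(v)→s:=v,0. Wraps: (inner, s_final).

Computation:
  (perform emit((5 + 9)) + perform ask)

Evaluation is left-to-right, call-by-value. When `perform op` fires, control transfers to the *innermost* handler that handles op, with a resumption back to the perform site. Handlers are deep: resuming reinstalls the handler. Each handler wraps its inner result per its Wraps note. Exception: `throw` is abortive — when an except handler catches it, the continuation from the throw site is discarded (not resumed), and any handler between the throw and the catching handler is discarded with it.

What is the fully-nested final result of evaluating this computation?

Answer: ([14, 9], 5)

Step-by-step:
emit(14) @ H2 ⇒ out+=14
ask @ H0 ⇒ 9
H0 returns 9
H1 returns 9
H2 returns [14, 9]
H3 returns ([14, 9], 5)
= ([14, 9], 5)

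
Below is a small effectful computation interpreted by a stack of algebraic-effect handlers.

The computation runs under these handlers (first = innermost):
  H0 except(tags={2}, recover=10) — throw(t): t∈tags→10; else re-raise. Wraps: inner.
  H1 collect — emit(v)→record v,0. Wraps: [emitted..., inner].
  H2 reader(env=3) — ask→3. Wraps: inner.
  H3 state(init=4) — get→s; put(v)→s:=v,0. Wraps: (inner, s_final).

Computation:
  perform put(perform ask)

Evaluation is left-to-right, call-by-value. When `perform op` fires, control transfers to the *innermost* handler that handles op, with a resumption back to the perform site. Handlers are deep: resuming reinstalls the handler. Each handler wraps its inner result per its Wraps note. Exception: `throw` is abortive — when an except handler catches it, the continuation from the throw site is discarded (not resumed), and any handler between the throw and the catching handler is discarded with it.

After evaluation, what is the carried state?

Evaluation trace:
ask @ H2 ⇒ 3
put(3) @ H3 ⇒ s:=3
H0 returns 0
H1 returns [0]
H2 returns [0]
H3 returns ([0], 3)
= ([0], 3)

Answer: 3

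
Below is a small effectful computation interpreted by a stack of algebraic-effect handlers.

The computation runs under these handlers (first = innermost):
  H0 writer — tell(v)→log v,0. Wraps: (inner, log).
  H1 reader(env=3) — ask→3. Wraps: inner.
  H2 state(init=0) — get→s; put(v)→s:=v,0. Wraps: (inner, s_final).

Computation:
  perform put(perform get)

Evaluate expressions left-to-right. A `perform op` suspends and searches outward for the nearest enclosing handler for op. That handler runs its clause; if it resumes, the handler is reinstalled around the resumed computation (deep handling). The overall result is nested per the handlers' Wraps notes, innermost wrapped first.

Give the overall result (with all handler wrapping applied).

Working:
get @ H2 ⇒ 0
put(0) @ H2 ⇒ s:=0
H0 returns (0, ())
H1 returns (0, ())
H2 returns ((0, ()), 0)
= ((0, ()), 0)

Answer: ((0, ()), 0)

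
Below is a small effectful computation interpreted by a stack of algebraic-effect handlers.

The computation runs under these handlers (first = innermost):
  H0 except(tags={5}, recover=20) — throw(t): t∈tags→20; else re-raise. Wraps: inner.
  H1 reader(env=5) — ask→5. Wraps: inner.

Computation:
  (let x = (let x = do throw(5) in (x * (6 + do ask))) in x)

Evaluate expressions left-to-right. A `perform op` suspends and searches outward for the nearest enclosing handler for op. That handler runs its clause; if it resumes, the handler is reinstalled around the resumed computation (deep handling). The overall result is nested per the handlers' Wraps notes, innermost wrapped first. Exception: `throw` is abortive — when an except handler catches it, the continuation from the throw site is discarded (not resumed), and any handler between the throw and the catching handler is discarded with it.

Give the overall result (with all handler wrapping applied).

Answer: 20

Working:
throw(5) @ H0 caught ⇒ 20
H1 returns 20
= 20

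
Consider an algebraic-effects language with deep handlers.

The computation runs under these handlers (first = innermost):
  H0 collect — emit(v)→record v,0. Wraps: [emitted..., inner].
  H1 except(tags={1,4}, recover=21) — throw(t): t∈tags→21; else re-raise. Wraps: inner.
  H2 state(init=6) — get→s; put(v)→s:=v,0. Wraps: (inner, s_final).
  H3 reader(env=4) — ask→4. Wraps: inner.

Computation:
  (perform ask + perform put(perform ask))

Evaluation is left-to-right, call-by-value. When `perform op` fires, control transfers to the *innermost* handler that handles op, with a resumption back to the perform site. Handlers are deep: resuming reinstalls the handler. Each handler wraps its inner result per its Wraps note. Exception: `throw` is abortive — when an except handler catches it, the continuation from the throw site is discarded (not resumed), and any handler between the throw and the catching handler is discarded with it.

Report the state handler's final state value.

Evaluation trace:
ask @ H3 ⇒ 4
ask @ H3 ⇒ 4
put(4) @ H2 ⇒ s:=4
H0 returns [4]
H1 returns [4]
H2 returns ([4], 4)
H3 returns ([4], 4)
= ([4], 4)

Answer: 4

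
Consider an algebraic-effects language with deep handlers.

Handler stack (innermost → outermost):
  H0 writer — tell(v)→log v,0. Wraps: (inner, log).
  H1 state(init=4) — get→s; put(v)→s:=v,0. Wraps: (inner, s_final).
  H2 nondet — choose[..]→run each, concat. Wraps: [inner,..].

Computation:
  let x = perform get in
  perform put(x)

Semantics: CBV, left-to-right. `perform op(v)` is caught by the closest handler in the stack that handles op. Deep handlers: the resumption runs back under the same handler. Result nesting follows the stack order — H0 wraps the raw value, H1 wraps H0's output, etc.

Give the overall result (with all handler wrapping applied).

Step-by-step:
get @ H1 ⇒ 4
put(4) @ H1 ⇒ s:=4
H0 returns (0, ())
H1 returns ((0, ()), 4)
H2 returns [((0, ()), 4)]
= [((0, ()), 4)]

Answer: [((0, ()), 4)]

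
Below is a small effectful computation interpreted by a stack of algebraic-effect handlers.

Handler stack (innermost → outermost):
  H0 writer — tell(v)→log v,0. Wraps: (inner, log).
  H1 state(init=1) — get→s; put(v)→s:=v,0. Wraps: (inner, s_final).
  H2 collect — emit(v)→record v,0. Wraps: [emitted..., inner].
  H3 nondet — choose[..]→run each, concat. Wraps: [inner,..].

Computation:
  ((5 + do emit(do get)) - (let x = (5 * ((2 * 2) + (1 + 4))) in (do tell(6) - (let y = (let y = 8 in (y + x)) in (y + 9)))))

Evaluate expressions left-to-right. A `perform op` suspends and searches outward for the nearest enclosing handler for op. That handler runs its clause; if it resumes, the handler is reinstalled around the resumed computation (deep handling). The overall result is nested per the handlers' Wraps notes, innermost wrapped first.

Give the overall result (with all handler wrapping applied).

Answer: [[1, ((67, (6)), 1)]]

Evaluation trace:
get @ H1 ⇒ 1
emit(1) @ H2 ⇒ out+=1
tell(6) @ H0 ⇒ log+=6
H0 returns (67, (6))
H1 returns ((67, (6)), 1)
H2 returns [1, ((67, (6)), 1)]
H3 returns [[1, ((67, (6)), 1)]]
= [[1, ((67, (6)), 1)]]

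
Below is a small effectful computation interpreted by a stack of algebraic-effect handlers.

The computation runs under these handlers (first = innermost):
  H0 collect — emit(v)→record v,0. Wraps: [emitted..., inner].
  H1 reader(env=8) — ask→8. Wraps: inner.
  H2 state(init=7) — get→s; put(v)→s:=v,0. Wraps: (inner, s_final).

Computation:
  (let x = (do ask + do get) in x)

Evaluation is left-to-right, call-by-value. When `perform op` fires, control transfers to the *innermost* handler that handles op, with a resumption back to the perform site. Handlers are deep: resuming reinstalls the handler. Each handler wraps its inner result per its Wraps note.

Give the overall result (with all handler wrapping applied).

Step-by-step:
ask @ H1 ⇒ 8
get @ H2 ⇒ 7
H0 returns [15]
H1 returns [15]
H2 returns ([15], 7)
= ([15], 7)

Answer: ([15], 7)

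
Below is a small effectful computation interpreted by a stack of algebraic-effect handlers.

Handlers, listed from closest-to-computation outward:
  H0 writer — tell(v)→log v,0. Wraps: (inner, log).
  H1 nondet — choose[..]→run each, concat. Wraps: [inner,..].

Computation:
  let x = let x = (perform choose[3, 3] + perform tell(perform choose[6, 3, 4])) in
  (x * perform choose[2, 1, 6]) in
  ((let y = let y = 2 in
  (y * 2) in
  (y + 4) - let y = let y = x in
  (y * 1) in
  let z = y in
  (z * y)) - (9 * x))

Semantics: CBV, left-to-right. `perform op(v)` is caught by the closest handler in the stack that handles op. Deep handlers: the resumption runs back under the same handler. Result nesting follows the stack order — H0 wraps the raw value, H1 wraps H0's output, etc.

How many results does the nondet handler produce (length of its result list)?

Step-by-step:
choose[3, 3] @ H1
  branch[0] choose=3:
    choose[6, 3, 4] @ H1
      branch[0] choose=6:
        tell(6) @ H0 ⇒ log+=6
        choose[2, 1, 6] @ H1
          branch[0] choose=2:
            H0 returns (-82, (6))
            H1 returns [(-82, (6))]
          branch[1] choose=1:
            H0 returns (-28, (6))
            H1 returns [(-28, (6))]
          branch[2] choose=6:
            H0 returns (-478, (6))
            H1 returns [(-478, (6))]
      branch[1] choose=3:
        tell(3) @ H0 ⇒ log+=3
        choose[2, 1, 6] @ H1
          branch[0] choose=2:
            H0 returns (-82, (3))
            H1 returns [(-82, (3))]
          branch[1] choose=1:
            H0 returns (-28, (3))
            H1 returns [(-28, (3))]
          branch[2] choose=6:
            H0 returns (-478, (3))
            H1 returns [(-478, (3))]
      branch[2] choose=4:
        tell(4) @ H0 ⇒ log+=4
        choose[2, 1, 6] @ H1
          branch[0] choose=2:
            H0 returns (-82, (4))
            H1 returns [(-82, (4))]
          branch[1] choose=1:
            H0 returns (-28, (4))
            H1 returns [(-28, (4))]
          branch[2] choose=6:
            H0 returns (-478, (4))
            H1 returns [(-478, (4))]
  branch[1] choose=3:
    choose[6, 3, 4] @ H1
      branch[0] choose=6:
        tell(6) @ H0 ⇒ log+=6
        choose[2, 1, 6] @ H1
          branch[0] choose=2:
            H0 returns (-82, (6))
            H1 returns [(-82, (6))]
          branch[1] choose=1:
            H0 returns (-28, (6))
            H1 returns [(-28, (6))]
          branch[2] choose=6:
            H0 returns (-478, (6))
            H1 returns [(-478, (6))]
      branch[1] choose=3:
        tell(3) @ H0 ⇒ log+=3
        choose[2, 1, 6] @ H1
          branch[0] choose=2:
            H0 returns (-82, (3))
            H1 returns [(-82, (3))]
          branch[1] choose=1:
            H0 returns (-28, (3))
            H1 returns [(-28, (3))]
          branch[2] choose=6:
            H0 returns (-478, (3))
            H1 returns [(-478, (3))]
      branch[2] choose=4:
        tell(4) @ H0 ⇒ log+=4
        choose[2, 1, 6] @ H1
          branch[0] choose=2:
            H0 returns (-82, (4))
            H1 returns [(-82, (4))]
          branch[1] choose=1:
            H0 returns (-28, (4))
            H1 returns [(-28, (4))]
          branch[2] choose=6:
            H0 returns (-478, (4))
            H1 returns [(-478, (4))]
= [(-82, (6)), (-28, (6)), (-478, (6)), (-82, (3)), (-28, (3)), (-478, (3)), (-82, (4)), (-28, (4)), (-478, (4)), (-82, (6)), (-28, (6)), (-478, (6)), (-82, (3)), (-28, (3)), (-478, (3)), (-82, (4)), (-28, (4)), (-478, (4))]

Answer: 18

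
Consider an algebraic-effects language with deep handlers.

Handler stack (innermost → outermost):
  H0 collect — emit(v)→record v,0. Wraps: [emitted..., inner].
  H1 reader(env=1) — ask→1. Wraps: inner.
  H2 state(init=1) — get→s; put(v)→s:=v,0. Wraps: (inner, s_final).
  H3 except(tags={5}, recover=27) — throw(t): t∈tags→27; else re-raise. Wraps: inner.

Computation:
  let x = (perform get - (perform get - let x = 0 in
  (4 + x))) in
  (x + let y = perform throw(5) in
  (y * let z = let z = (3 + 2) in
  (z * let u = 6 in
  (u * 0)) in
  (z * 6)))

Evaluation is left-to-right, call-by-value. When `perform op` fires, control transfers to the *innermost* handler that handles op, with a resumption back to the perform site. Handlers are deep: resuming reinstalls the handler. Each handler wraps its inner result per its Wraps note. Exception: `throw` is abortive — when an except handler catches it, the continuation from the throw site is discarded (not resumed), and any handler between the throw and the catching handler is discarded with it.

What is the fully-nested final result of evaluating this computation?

Answer: 27

Evaluation trace:
get @ H2 ⇒ 1
get @ H2 ⇒ 1
throw(5) @ H3 caught ⇒ 27
= 27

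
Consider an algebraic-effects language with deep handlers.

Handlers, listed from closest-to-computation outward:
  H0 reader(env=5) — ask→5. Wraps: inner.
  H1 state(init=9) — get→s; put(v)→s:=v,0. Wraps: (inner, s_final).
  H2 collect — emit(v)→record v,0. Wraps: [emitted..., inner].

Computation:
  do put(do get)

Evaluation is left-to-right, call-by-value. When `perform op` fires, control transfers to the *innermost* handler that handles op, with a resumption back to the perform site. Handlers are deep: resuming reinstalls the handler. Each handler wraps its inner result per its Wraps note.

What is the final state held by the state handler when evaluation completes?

Working:
get @ H1 ⇒ 9
put(9) @ H1 ⇒ s:=9
H0 returns 0
H1 returns (0, 9)
H2 returns [(0, 9)]
= [(0, 9)]

Answer: 9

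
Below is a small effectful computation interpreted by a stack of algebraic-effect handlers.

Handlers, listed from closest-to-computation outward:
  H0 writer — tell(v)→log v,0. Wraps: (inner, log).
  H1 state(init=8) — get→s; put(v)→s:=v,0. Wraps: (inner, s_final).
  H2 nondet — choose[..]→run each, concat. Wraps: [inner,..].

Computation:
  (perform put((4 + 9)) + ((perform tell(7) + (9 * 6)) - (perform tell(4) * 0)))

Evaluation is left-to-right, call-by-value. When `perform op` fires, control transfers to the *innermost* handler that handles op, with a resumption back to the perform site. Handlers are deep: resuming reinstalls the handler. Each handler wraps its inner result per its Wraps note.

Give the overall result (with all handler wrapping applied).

Evaluation trace:
put(13) @ H1 ⇒ s:=13
tell(7) @ H0 ⇒ log+=7
tell(4) @ H0 ⇒ log+=4
H0 returns (54, (7, 4))
H1 returns ((54, (7, 4)), 13)
H2 returns [((54, (7, 4)), 13)]
= [((54, (7, 4)), 13)]

Answer: [((54, (7, 4)), 13)]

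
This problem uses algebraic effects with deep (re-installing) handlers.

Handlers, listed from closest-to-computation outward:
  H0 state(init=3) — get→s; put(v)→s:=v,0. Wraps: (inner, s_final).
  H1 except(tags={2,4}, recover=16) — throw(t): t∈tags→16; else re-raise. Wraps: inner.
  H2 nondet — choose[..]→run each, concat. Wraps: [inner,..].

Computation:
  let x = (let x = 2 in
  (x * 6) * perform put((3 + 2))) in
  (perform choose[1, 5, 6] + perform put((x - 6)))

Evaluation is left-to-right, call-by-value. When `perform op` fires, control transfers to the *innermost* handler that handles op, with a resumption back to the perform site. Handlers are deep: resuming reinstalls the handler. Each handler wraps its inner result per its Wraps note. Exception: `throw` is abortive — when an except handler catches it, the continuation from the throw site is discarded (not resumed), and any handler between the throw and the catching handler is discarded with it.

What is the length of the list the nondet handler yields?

Step-by-step:
put(5) @ H0 ⇒ s:=5
choose[1, 5, 6] @ H2
  branch[0] choose=1:
    put(-6) @ H0 ⇒ s:=-6
    H0 returns (1, -6)
    H1 returns (1, -6)
    H2 returns [(1, -6)]
  branch[1] choose=5:
    put(-6) @ H0 ⇒ s:=-6
    H0 returns (5, -6)
    H1 returns (5, -6)
    H2 returns [(5, -6)]
  branch[2] choose=6:
    put(-6) @ H0 ⇒ s:=-6
    H0 returns (6, -6)
    H1 returns (6, -6)
    H2 returns [(6, -6)]
= [(1, -6), (5, -6), (6, -6)]

Answer: 3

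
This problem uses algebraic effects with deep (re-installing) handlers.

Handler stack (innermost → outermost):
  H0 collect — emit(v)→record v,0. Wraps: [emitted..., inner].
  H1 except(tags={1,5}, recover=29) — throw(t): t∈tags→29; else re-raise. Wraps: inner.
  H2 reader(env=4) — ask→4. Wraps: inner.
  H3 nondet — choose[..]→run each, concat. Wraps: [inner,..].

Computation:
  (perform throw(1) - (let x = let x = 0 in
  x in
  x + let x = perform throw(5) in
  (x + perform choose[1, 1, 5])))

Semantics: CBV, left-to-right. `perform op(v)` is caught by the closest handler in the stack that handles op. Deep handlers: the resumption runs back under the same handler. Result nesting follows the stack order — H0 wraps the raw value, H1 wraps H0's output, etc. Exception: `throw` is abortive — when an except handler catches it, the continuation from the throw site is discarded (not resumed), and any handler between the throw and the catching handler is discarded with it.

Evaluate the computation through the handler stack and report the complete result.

Answer: [29]

Evaluation trace:
throw(1) @ H1 caught ⇒ 29
H2 returns 29
H3 returns [29]
= [29]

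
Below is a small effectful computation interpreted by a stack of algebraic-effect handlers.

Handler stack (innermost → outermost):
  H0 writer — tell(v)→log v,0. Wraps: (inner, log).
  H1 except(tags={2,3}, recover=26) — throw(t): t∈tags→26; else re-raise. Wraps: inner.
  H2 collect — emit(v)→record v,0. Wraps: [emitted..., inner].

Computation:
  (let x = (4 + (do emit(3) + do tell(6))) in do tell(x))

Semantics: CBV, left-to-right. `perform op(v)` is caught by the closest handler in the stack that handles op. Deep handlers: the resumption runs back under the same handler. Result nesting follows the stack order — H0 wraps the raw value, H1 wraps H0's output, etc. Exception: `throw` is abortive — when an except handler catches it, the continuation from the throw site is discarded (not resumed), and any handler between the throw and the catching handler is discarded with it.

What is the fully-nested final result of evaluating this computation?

Answer: [3, (0, (6, 4))]

Evaluation trace:
emit(3) @ H2 ⇒ out+=3
tell(6) @ H0 ⇒ log+=6
tell(4) @ H0 ⇒ log+=4
H0 returns (0, (6, 4))
H1 returns (0, (6, 4))
H2 returns [3, (0, (6, 4))]
= [3, (0, (6, 4))]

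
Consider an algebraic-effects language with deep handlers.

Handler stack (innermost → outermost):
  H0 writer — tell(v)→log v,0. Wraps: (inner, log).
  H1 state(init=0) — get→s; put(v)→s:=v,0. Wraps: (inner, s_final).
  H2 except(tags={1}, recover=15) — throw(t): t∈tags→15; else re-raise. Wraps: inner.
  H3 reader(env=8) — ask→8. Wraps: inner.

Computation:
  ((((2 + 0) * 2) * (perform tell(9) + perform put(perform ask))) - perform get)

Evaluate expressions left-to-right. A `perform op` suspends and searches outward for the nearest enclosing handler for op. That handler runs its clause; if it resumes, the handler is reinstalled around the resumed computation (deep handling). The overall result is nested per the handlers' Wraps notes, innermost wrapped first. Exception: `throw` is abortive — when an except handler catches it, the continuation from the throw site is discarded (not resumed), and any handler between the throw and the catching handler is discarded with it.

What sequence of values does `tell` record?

Answer: (9)

Working:
tell(9) @ H0 ⇒ log+=9
ask @ H3 ⇒ 8
put(8) @ H1 ⇒ s:=8
get @ H1 ⇒ 8
H0 returns (-8, (9))
H1 returns ((-8, (9)), 8)
H2 returns ((-8, (9)), 8)
H3 returns ((-8, (9)), 8)
= ((-8, (9)), 8)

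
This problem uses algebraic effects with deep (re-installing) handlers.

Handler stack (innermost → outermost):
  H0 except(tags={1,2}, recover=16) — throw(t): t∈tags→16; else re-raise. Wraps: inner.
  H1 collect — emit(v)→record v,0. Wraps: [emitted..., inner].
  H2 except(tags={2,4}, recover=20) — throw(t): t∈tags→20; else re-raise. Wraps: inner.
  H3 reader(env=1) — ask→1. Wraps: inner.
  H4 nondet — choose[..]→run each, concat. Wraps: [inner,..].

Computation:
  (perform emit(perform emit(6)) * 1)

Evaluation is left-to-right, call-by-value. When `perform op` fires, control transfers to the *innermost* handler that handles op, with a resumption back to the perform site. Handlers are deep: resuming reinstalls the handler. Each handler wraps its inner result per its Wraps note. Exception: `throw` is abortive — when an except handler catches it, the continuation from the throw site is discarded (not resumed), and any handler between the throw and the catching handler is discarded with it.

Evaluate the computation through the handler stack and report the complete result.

Working:
emit(6) @ H1 ⇒ out+=6
emit(0) @ H1 ⇒ out+=0
H0 returns 0
H1 returns [6, 0, 0]
H2 returns [6, 0, 0]
H3 returns [6, 0, 0]
H4 returns [[6, 0, 0]]
= [[6, 0, 0]]

Answer: [[6, 0, 0]]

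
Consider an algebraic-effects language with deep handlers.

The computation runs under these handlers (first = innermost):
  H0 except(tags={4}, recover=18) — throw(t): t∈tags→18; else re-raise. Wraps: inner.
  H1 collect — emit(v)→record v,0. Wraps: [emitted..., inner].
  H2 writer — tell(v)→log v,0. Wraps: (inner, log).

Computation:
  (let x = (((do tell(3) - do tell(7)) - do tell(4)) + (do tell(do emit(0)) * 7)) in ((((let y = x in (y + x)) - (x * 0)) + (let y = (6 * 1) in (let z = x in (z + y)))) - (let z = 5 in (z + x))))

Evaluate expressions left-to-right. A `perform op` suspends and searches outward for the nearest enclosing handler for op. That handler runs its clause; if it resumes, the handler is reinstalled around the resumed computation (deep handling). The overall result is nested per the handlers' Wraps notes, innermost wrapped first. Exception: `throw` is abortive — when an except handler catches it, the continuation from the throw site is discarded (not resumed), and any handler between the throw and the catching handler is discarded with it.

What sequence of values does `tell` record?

Evaluation trace:
tell(3) @ H2 ⇒ log+=3
tell(7) @ H2 ⇒ log+=7
tell(4) @ H2 ⇒ log+=4
emit(0) @ H1 ⇒ out+=0
tell(0) @ H2 ⇒ log+=0
H0 returns 1
H1 returns [0, 1]
H2 returns ([0, 1], (3, 7, 4, 0))
= ([0, 1], (3, 7, 4, 0))

Answer: (3, 7, 4, 0)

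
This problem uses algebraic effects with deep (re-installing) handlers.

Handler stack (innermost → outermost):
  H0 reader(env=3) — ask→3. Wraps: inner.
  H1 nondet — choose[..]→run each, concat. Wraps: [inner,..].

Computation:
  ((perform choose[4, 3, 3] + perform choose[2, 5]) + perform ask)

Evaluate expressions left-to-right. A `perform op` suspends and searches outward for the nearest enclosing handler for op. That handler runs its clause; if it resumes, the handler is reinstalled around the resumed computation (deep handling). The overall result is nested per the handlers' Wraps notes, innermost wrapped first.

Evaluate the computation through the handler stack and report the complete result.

Answer: [9, 12, 8, 11, 8, 11]

Step-by-step:
choose[4, 3, 3] @ H1
  branch[0] choose=4:
    choose[2, 5] @ H1
      branch[0] choose=2:
        ask @ H0 ⇒ 3
        H0 returns 9
        H1 returns [9]
      branch[1] choose=5:
        ask @ H0 ⇒ 3
        H0 returns 12
        H1 returns [12]
  branch[1] choose=3:
    choose[2, 5] @ H1
      branch[0] choose=2:
        ask @ H0 ⇒ 3
        H0 returns 8
        H1 returns [8]
      branch[1] choose=5:
        ask @ H0 ⇒ 3
        H0 returns 11
        H1 returns [11]
  branch[2] choose=3:
    choose[2, 5] @ H1
      branch[0] choose=2:
        ask @ H0 ⇒ 3
        H0 returns 8
        H1 returns [8]
      branch[1] choose=5:
        ask @ H0 ⇒ 3
        H0 returns 11
        H1 returns [11]
= [9, 12, 8, 11, 8, 11]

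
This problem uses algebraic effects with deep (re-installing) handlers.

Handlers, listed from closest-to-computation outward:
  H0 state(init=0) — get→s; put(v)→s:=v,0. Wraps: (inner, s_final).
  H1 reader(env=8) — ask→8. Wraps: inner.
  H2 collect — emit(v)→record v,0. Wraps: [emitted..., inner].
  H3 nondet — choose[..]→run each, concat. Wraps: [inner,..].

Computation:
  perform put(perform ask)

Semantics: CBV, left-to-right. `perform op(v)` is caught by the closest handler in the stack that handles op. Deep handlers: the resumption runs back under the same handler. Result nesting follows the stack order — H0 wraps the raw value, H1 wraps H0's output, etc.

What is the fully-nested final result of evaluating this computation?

Working:
ask @ H1 ⇒ 8
put(8) @ H0 ⇒ s:=8
H0 returns (0, 8)
H1 returns (0, 8)
H2 returns [(0, 8)]
H3 returns [[(0, 8)]]
= [[(0, 8)]]

Answer: [[(0, 8)]]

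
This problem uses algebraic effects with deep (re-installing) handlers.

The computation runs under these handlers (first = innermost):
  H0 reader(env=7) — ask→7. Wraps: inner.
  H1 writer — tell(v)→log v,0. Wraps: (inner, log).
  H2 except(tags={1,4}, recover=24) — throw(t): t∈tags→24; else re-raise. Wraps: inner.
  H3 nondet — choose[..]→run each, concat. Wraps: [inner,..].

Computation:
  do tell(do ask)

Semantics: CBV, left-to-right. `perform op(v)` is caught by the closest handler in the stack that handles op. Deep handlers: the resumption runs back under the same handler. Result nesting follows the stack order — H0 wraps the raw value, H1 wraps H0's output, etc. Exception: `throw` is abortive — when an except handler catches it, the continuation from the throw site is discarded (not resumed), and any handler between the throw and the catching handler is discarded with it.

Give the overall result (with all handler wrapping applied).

Answer: [(0, (7))]

Evaluation trace:
ask @ H0 ⇒ 7
tell(7) @ H1 ⇒ log+=7
H0 returns 0
H1 returns (0, (7))
H2 returns (0, (7))
H3 returns [(0, (7))]
= [(0, (7))]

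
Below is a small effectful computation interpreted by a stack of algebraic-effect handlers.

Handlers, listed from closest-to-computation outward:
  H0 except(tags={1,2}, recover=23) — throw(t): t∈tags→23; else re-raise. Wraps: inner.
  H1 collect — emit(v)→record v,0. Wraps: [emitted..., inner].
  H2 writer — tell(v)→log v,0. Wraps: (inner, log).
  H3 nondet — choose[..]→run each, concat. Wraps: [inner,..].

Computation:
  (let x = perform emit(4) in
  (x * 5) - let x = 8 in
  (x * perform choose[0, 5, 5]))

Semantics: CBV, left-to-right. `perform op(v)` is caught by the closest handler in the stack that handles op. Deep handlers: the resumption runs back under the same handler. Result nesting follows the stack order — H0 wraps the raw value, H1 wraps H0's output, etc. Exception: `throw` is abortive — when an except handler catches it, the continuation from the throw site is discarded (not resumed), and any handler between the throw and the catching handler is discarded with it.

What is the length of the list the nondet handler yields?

Answer: 3

Evaluation trace:
emit(4) @ H1 ⇒ out+=4
choose[0, 5, 5] @ H3
  branch[0] choose=0:
    H0 returns 0
    H1 returns [4, 0]
    H2 returns ([4, 0], ())
    H3 returns [([4, 0], ())]
  branch[1] choose=5:
    H0 returns -40
    H1 returns [4, -40]
    H2 returns ([4, -40], ())
    H3 returns [([4, -40], ())]
  branch[2] choose=5:
    H0 returns -40
    H1 returns [4, -40]
    H2 returns ([4, -40], ())
    H3 returns [([4, -40], ())]
= [([4, 0], ()), ([4, -40], ()), ([4, -40], ())]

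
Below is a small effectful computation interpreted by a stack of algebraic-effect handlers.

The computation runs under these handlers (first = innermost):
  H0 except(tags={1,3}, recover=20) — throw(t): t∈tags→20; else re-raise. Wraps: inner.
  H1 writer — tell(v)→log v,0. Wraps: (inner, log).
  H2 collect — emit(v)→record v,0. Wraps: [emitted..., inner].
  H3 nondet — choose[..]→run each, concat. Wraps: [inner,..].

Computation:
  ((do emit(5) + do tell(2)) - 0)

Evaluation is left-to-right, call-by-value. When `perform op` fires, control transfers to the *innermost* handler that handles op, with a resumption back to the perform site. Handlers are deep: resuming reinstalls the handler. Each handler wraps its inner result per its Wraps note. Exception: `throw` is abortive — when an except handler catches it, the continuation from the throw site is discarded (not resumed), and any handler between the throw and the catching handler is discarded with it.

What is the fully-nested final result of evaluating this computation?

Evaluation trace:
emit(5) @ H2 ⇒ out+=5
tell(2) @ H1 ⇒ log+=2
H0 returns 0
H1 returns (0, (2))
H2 returns [5, (0, (2))]
H3 returns [[5, (0, (2))]]
= [[5, (0, (2))]]

Answer: [[5, (0, (2))]]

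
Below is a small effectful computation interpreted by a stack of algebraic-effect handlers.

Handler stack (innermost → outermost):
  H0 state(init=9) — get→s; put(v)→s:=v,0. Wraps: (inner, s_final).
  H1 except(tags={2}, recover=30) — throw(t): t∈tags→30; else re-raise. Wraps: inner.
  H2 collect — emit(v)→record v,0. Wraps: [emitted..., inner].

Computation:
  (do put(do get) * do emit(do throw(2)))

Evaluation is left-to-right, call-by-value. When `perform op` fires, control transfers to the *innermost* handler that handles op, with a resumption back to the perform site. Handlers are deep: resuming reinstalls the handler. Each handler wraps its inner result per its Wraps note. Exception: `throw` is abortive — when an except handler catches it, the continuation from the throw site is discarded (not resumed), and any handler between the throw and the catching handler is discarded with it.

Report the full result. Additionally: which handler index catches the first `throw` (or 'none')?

Working:
get @ H0 ⇒ 9
put(9) @ H0 ⇒ s:=9
throw(2) @ H1 caught ⇒ 30
H2 returns [30]
= [30]

Answer: [30] ; first throw caught by: H1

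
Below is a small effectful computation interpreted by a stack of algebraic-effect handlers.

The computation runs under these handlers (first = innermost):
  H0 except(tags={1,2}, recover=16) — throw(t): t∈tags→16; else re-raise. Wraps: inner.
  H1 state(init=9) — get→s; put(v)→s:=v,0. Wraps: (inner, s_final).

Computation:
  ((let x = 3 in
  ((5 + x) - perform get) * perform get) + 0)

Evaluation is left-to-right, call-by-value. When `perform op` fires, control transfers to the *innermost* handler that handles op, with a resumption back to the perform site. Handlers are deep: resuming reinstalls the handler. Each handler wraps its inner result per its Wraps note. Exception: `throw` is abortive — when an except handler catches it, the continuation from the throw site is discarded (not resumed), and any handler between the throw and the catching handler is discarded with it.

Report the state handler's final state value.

Step-by-step:
get @ H1 ⇒ 9
get @ H1 ⇒ 9
H0 returns -9
H1 returns (-9, 9)
= (-9, 9)

Answer: 9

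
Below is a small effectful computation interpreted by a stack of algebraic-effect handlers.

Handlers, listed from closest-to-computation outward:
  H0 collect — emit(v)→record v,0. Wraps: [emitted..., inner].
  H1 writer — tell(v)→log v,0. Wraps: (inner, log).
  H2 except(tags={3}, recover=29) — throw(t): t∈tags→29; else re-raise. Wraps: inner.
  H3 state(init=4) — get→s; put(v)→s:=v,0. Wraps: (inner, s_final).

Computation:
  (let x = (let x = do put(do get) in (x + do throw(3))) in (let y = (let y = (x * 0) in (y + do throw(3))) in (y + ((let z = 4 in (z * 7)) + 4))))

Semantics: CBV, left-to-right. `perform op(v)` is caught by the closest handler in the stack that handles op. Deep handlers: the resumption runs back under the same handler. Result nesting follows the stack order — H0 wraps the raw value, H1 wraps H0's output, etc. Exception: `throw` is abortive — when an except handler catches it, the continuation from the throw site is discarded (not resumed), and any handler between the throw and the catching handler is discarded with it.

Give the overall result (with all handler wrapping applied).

Working:
get @ H3 ⇒ 4
put(4) @ H3 ⇒ s:=4
throw(3) @ H2 caught ⇒ 29
H3 returns (29, 4)
= (29, 4)

Answer: (29, 4)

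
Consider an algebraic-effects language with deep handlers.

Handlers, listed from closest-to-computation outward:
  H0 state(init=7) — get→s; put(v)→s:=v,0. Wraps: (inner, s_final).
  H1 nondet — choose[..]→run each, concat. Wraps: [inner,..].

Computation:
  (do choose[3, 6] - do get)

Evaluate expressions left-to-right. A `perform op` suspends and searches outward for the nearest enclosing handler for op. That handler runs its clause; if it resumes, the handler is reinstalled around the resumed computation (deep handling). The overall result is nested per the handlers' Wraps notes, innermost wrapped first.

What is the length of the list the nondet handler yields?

Working:
choose[3, 6] @ H1
  branch[0] choose=3:
    get @ H0 ⇒ 7
    H0 returns (-4, 7)
    H1 returns [(-4, 7)]
  branch[1] choose=6:
    get @ H0 ⇒ 7
    H0 returns (-1, 7)
    H1 returns [(-1, 7)]
= [(-4, 7), (-1, 7)]

Answer: 2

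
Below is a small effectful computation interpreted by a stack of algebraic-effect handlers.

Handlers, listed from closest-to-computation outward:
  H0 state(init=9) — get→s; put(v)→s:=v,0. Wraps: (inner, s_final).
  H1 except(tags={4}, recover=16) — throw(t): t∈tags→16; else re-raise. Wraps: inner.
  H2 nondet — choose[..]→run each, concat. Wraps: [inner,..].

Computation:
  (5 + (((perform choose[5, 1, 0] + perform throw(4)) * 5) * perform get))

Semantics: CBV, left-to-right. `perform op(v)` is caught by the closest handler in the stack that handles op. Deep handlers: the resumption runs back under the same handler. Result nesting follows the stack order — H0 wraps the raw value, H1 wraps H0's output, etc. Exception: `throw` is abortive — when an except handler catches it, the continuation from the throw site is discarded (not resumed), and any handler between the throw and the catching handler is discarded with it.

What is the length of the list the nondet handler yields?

Evaluation trace:
choose[5, 1, 0] @ H2
  branch[0] choose=5:
    throw(4) @ H1 caught ⇒ 16
    H2 returns [16]
  branch[1] choose=1:
    throw(4) @ H1 caught ⇒ 16
    H2 returns [16]
  branch[2] choose=0:
    throw(4) @ H1 caught ⇒ 16
    H2 returns [16]
= [16, 16, 16]

Answer: 3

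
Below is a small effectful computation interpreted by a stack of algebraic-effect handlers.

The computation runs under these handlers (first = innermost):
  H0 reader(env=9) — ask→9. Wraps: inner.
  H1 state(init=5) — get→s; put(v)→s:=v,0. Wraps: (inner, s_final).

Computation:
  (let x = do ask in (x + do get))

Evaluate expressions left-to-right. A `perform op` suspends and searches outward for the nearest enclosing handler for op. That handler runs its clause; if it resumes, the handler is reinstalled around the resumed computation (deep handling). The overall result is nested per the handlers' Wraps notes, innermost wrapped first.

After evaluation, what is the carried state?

Evaluation trace:
ask @ H0 ⇒ 9
get @ H1 ⇒ 5
H0 returns 14
H1 returns (14, 5)
= (14, 5)

Answer: 5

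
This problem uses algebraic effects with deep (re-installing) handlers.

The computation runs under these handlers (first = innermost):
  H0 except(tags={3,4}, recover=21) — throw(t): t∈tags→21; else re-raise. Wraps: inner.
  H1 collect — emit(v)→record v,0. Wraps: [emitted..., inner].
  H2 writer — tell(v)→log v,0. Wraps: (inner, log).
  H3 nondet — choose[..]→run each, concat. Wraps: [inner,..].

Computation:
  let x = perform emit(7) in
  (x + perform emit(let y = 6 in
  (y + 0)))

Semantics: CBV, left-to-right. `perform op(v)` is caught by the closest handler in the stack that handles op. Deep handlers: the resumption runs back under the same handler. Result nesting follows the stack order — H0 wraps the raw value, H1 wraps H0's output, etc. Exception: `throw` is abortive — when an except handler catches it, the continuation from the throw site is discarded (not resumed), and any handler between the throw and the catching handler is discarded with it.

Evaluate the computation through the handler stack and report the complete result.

Step-by-step:
emit(7) @ H1 ⇒ out+=7
emit(6) @ H1 ⇒ out+=6
H0 returns 0
H1 returns [7, 6, 0]
H2 returns ([7, 6, 0], ())
H3 returns [([7, 6, 0], ())]
= [([7, 6, 0], ())]

Answer: [([7, 6, 0], ())]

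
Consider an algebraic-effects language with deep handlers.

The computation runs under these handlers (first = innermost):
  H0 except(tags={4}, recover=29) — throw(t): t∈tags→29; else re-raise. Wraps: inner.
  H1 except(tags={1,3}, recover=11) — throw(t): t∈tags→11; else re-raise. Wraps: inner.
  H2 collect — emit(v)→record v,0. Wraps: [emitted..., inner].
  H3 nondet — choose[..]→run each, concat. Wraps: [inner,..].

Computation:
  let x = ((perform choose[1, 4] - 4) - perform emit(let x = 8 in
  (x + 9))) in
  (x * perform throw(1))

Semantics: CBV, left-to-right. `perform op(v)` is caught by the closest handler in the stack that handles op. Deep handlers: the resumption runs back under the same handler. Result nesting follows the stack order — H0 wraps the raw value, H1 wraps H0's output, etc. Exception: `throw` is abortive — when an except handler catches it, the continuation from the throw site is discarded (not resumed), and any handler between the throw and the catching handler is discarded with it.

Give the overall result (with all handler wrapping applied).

Answer: [[17, 11], [17, 11]]

Evaluation trace:
choose[1, 4] @ H3
  branch[0] choose=1:
    emit(17) @ H2 ⇒ out+=17
    throw(1) @ H0 re-raised
    throw(1) @ H1 caught ⇒ 11
    H2 returns [17, 11]
    H3 returns [[17, 11]]
  branch[1] choose=4:
    emit(17) @ H2 ⇒ out+=17
    throw(1) @ H0 re-raised
    throw(1) @ H1 caught ⇒ 11
    H2 returns [17, 11]
    H3 returns [[17, 11]]
= [[17, 11], [17, 11]]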